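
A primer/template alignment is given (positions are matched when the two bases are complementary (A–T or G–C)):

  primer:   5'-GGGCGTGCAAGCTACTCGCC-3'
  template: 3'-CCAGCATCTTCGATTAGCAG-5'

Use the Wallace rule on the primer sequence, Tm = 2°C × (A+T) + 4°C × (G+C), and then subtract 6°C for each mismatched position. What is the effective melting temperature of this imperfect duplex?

Primer base counts: A=3, T=3, G=7, C=7 → A+T=6, G+C=14
Perfect-match Tm = 2(6) + 4(14) = 12 + 56 = 68°C
Mismatches (positions where the bases are not complementary): 5 (at positions 3, 7, 8, 15, 19)
Effective Tm = 68 − 5×6 = 68 − 30 = 38°C

38°C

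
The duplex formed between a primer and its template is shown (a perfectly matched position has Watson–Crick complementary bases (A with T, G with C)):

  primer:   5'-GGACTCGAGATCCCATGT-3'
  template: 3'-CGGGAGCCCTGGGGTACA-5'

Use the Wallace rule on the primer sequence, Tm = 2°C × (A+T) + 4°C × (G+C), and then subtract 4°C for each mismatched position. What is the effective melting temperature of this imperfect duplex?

Primer base counts: A=4, T=4, G=5, C=5 → A+T=8, G+C=10
Perfect-match Tm = 2(8) + 4(10) = 16 + 40 = 56°C
Mismatches (positions where the bases are not complementary): 4 (at positions 2, 3, 8, 11)
Effective Tm = 56 − 4×4 = 56 − 16 = 40°C

40°C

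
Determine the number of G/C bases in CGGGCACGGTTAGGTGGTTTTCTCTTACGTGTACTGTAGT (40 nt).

20

Base counts: C=7, G=13, A=5, T=15
G+C = 13 + 7 = 20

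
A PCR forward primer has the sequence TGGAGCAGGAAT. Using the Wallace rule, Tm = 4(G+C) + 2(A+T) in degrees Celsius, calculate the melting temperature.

36°C

G=5, A=4, T=2, C=1
AT pairs contribute 6, GC pairs contribute 6.
Tm = 2×6 + 4×6 = 36°C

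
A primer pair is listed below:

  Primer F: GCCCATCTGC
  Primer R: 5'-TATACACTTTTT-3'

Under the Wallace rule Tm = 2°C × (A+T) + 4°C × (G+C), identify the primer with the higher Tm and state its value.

Primer F, 34°C

Primer F: A+T=3, G+C=7 → Tm = 2(3)+4(7) = 34°C
Primer R: A+T=10, G+C=2 → Tm = 2(10)+4(2) = 28°C
34°C vs 28°C → primer F is higher.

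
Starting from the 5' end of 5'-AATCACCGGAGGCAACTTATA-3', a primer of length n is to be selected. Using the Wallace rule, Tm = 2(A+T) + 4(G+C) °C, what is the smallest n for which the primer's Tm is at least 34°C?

First 10 bases: AATCACCGGA → Tm = 30°C (< 34°C)
First 11 bases: AATCACCGGAG → Tm = 34°C (≥ 34°C)
Since every base adds ≥2°C, Tm only increases with n, so the threshold is first crossed at n = 11.

n = 11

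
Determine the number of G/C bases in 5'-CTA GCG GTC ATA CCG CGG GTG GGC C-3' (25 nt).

18

Counting bases: G=10, T=4, C=8, A=3
G+C = 10 + 8 = 18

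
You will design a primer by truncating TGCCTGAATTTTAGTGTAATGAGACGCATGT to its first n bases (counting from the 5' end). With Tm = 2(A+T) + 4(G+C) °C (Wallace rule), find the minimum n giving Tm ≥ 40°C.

First 14 bases: TGCCTGAATTTTAG → Tm = 38°C (< 40°C)
First 15 bases: TGCCTGAATTTTAGT → Tm = 40°C (≥ 40°C)
Each additional base adds 2°C (A/T) or 4°C (G/C), so Tm is non-decreasing in n; n = 15 is the first length to reach 40°C.

n = 15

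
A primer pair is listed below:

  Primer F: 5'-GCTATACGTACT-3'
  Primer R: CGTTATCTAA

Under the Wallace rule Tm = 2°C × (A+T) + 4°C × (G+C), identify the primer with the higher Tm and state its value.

Primer F, 34°C

Primer F: A+T=7, G+C=5 → Tm = 2(7)+4(5) = 34°C
Primer R: A+T=7, G+C=3 → Tm = 2(7)+4(3) = 26°C
34°C vs 26°C → primer F is higher.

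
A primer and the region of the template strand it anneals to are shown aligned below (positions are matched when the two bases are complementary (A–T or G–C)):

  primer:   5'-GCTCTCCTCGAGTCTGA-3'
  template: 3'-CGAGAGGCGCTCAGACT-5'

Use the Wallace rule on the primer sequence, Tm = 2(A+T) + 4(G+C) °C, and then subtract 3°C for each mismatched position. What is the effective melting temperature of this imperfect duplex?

51°C

Primer base counts: A=2, T=5, G=4, C=6 → A+T=7, G+C=10
Perfect-match Tm = 2(7) + 4(10) = 14 + 40 = 54°C
Mismatches (positions where the bases are not complementary): 1 (at position 8)
Effective Tm = 54 − 1×3 = 54 − 3 = 51°C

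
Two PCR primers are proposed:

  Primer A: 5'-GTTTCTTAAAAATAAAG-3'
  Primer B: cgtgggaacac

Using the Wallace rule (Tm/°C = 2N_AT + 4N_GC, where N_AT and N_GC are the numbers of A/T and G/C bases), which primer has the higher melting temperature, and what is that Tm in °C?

Primer A, 40°C

Primer A: A+T=14, G+C=3 → Tm = 2(14)+4(3) = 40°C
Primer B: A+T=4, G+C=7 → Tm = 2(4)+4(7) = 36°C
40°C vs 36°C → primer A is higher.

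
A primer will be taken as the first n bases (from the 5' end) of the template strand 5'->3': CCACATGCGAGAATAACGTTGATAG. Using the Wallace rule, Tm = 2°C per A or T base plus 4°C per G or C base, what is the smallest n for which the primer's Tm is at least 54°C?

n = 18

First 17 bases: CCACATGCGAGAATAAC → Tm = 50°C (< 54°C)
First 18 bases: CCACATGCGAGAATAACG → Tm = 54°C (≥ 54°C)
Each additional base adds 2°C (A/T) or 4°C (G/C), so Tm is non-decreasing in n; n = 18 is the first length to reach 54°C.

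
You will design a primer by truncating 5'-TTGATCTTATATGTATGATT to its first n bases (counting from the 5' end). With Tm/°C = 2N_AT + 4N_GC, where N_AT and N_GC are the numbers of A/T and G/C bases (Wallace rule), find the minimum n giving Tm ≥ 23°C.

First 9 bases: TTGATCTTA → Tm = 22°C (< 23°C)
First 10 bases: TTGATCTTAT → Tm = 24°C (≥ 23°C)
Since every base adds ≥2°C, Tm only increases with n, so the threshold is first crossed at n = 10.

n = 10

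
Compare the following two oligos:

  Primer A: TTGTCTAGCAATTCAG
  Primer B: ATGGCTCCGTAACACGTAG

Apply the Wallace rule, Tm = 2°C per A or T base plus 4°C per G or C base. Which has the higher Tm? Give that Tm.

Primer A: A+T=10, G+C=6 → Tm = 2(10)+4(6) = 44°C
Primer B: A+T=9, G+C=10 → Tm = 2(9)+4(10) = 58°C
44°C vs 58°C → primer B is higher.

Primer B, 58°C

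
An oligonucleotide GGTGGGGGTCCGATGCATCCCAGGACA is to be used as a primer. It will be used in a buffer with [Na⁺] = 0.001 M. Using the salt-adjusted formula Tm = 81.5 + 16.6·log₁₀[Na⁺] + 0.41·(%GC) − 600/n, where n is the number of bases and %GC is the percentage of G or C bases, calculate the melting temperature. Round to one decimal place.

36.8°C

Length n = 27. Counting bases: G=11, T=4, C=7, A=5
G+C = 18, so %GC = 18/27 × 100 = 66.667%
Salt term: 16.6 × (-3) = -49.8
GC term: 0.41 × 66.667 = 27.333; length term: −600/27 = −22.222
Tm = 81.5 + (-49.8) + 27.333 − 22.222 = 36.811 → 36.8°C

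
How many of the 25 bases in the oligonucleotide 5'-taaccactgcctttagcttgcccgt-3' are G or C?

13

Counting bases: T=8, G=4, A=4, C=9
G+C = 4 + 9 = 13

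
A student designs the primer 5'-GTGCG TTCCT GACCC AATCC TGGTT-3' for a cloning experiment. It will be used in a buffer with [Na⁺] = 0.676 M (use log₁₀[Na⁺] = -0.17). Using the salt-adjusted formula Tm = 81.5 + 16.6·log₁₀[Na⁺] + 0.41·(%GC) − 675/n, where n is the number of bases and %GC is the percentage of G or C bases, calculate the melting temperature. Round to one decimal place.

74.6°C

Length n = 25. Counting bases: C=8, A=3, G=6, T=8
G+C = 14, so %GC = 14/25 × 100 = 56%
Salt term: 16.6 × (-0.17) = -2.822
GC term: 0.41 × 56 = 22.96; length term: −675/25 = −27
Tm = 81.5 + (-2.822) + 22.96 − 27 = 74.638 → 74.6°C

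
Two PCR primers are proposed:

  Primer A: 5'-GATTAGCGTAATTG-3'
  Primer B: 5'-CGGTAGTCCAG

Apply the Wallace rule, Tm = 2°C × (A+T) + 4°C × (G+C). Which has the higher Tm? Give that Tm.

Primer A: A+T=9, G+C=5 → Tm = 2(9)+4(5) = 38°C
Primer B: A+T=4, G+C=7 → Tm = 2(4)+4(7) = 36°C
38°C vs 36°C → primer A is higher.

Primer A, 38°C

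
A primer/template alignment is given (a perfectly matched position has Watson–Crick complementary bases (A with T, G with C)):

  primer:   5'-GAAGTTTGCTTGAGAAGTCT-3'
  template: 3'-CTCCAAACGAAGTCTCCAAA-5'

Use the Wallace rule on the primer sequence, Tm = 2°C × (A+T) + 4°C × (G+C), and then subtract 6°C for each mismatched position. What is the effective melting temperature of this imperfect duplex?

32°C

Primer base counts: A=5, T=7, G=6, C=2 → A+T=12, G+C=8
Perfect-match Tm = 2(12) + 4(8) = 24 + 32 = 56°C
Mismatches (positions where the bases are not complementary): 4 (at positions 3, 12, 16, 19)
Effective Tm = 56 − 4×6 = 56 − 24 = 32°C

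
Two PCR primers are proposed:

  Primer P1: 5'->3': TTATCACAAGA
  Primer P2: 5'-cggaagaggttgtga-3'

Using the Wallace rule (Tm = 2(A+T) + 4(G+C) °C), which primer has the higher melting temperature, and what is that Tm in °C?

Primer P1: A+T=8, G+C=3 → Tm = 2(8)+4(3) = 28°C
Primer P2: A+T=7, G+C=8 → Tm = 2(7)+4(8) = 46°C
28°C vs 46°C → primer P2 is higher.

Primer P2, 46°C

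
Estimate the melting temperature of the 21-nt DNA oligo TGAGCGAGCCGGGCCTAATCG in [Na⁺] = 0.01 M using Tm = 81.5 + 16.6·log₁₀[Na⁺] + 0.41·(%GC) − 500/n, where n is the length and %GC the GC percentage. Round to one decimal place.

51.8°C

Length n = 21. G=8, A=4, T=3, C=6
G+C = 14, so %GC = 14/21 × 100 = 66.667%
Salt term: 16.6 × (-2) = -33.2
GC term: 0.41 × 66.667 = 27.333; length term: −500/21 = −23.81
Tm = 81.5 + (-33.2) + 27.333 − 23.81 = 51.823 → 51.8°C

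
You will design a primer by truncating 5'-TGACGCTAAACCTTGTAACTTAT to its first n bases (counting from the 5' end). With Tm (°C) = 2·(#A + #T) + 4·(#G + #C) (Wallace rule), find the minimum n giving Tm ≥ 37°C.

First 12 bases: TGACGCTAAACC → Tm = 36°C (< 37°C)
First 13 bases: TGACGCTAAACCT → Tm = 38°C (≥ 37°C)
Each additional base adds 2°C (A/T) or 4°C (G/C), so Tm is non-decreasing in n; n = 13 is the first length to reach 37°C.

n = 13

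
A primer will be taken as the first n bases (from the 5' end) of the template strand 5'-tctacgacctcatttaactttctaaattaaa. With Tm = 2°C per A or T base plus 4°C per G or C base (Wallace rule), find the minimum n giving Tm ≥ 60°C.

n = 22

First 21 bases: TCTACGACCTCATTTAACTTT → Tm = 56°C (< 60°C)
First 22 bases: TCTACGACCTCATTTAACTTTC → Tm = 60°C (≥ 60°C)
Since every base adds ≥2°C, Tm only increases with n, so the threshold is first crossed at n = 22.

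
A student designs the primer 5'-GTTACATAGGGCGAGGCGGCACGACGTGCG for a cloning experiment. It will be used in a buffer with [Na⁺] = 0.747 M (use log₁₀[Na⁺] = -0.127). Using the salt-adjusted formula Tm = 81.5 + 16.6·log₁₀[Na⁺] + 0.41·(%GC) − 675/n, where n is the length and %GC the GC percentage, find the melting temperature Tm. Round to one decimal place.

Length n = 30. T=4, G=13, A=6, C=7
G+C = 20, so %GC = 20/30 × 100 = 66.667%
Salt term: 16.6 × (-0.127) = -2.108
GC term: 0.41 × 66.667 = 27.333; length term: −675/30 = −22.5
Tm = 81.5 + (-2.108) + 27.333 − 22.5 = 84.225 → 84.2°C

84.2°C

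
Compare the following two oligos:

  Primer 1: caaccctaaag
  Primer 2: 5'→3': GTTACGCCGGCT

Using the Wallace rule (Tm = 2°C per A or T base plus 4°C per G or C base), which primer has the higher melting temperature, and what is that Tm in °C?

Primer 2, 40°C

Primer 1: A+T=6, G+C=5 → Tm = 2(6)+4(5) = 32°C
Primer 2: A+T=4, G+C=8 → Tm = 2(4)+4(8) = 40°C
32°C vs 40°C → primer 2 is higher.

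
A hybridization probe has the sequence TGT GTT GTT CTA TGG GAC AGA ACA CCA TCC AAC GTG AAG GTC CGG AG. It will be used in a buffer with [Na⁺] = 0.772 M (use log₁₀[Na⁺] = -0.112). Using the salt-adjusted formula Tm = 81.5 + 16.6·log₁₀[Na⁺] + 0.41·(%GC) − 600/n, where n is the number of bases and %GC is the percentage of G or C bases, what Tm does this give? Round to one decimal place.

87.8°C

Length n = 47. Scanning the sequence gives C=10, G=14, A=12, T=11.
G+C = 24, so %GC = 24/47 × 100 = 51.064%
Salt term: 16.6 × (-0.112) = -1.859
GC term: 0.41 × 51.064 = 20.936; length term: −600/47 = −12.766
Tm = 81.5 + (-1.859) + 20.936 − 12.766 = 87.811 → 87.8°C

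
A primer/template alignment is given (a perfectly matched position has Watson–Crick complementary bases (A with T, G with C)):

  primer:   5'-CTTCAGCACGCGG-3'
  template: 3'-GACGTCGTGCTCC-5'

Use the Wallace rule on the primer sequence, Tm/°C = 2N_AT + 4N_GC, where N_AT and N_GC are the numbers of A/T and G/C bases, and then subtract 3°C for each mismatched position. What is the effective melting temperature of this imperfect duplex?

38°C

Primer base counts: A=2, T=2, G=4, C=5 → A+T=4, G+C=9
Perfect-match Tm = 2(4) + 4(9) = 8 + 36 = 44°C
Mismatches (positions where the bases are not complementary): 2 (at positions 3, 11)
Effective Tm = 44 − 2×3 = 44 − 6 = 38°C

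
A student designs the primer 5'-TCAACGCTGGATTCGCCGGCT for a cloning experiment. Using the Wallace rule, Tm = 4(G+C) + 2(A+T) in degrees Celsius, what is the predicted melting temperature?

68°C

Scanning the sequence gives T=5, G=6, A=3, C=7.
So N_AT = 8 and N_GC = 13.
Tm = 2×8 + 4×13 = 68°C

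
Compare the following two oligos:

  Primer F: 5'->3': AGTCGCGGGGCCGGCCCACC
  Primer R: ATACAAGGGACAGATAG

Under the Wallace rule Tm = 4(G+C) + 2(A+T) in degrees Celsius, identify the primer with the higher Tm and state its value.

Primer F, 74°C

Primer F: A+T=3, G+C=17 → Tm = 2(3)+4(17) = 74°C
Primer R: A+T=10, G+C=7 → Tm = 2(10)+4(7) = 48°C
74°C vs 48°C → primer F is higher.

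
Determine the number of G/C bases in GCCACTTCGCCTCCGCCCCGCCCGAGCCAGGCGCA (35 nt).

28

Counting bases: A=4, C=19, G=9, T=3
Total G or C: 9 + 19 = 28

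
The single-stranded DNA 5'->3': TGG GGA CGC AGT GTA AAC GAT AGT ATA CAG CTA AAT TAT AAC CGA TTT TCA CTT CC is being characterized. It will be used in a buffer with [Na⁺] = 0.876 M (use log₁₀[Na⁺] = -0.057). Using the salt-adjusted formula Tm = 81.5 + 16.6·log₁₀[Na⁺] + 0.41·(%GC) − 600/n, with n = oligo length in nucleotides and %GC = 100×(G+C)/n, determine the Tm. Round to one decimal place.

85.9°C

Length n = 56. Counting bases: A=18, T=16, C=11, G=11
G+C = 22, so %GC = 22/56 × 100 = 39.286%
Salt term: 16.6 × (-0.057) = -0.946
GC term: 0.41 × 39.286 = 16.107; length term: −600/56 = −10.714
Tm = 81.5 + (-0.946) + 16.107 − 10.714 = 85.947 → 85.9°C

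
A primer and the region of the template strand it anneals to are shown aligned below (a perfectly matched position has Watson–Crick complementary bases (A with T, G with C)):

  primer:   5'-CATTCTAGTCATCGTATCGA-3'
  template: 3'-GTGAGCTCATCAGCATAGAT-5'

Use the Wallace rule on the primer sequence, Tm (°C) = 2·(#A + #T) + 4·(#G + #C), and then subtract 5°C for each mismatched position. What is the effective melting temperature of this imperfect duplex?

31°C

Primer base counts: A=5, T=7, G=3, C=5 → A+T=12, G+C=8
Perfect-match Tm = 2(12) + 4(8) = 24 + 32 = 56°C
Mismatches (positions where the bases are not complementary): 5 (at positions 3, 6, 10, 11, 19)
Effective Tm = 56 − 5×5 = 56 − 25 = 31°C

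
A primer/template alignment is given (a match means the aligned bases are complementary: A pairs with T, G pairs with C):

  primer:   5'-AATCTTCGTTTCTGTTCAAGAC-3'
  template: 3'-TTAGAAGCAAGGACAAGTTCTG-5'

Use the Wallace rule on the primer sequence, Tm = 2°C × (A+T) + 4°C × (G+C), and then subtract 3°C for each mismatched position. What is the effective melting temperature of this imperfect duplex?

Primer base counts: A=5, T=9, G=3, C=5 → A+T=14, G+C=8
Perfect-match Tm = 2(14) + 4(8) = 28 + 32 = 60°C
Mismatches (positions where the bases are not complementary): 1 (at position 11)
Effective Tm = 60 − 1×3 = 60 − 3 = 57°C

57°C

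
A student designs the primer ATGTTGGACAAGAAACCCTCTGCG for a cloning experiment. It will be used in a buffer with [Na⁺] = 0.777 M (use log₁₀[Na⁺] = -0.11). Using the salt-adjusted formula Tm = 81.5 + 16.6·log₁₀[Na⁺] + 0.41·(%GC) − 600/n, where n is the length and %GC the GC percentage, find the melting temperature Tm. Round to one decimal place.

Length n = 24. T=5, A=7, G=6, C=6
G+C = 12, so %GC = 12/24 × 100 = 50%
Salt term: 16.6 × (-0.11) = -1.826
GC term: 0.41 × 50 = 20.5; length term: −600/24 = −25
Tm = 81.5 + (-1.826) + 20.5 − 25 = 75.174 → 75.2°C

75.2°C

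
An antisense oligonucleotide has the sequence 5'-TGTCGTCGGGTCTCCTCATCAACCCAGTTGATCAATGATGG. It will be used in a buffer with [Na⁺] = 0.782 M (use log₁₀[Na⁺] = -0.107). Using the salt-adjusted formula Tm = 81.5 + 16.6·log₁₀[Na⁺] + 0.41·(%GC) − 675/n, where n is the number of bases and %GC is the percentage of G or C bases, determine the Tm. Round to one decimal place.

84.3°C

Length n = 41. Counting bases: A=8, C=11, T=12, G=10
G+C = 21, so %GC = 21/41 × 100 = 51.22%
Salt term: 16.6 × (-0.107) = -1.776
GC term: 0.41 × 51.22 = 21; length term: −675/41 = −16.463
Tm = 81.5 + (-1.776) + 21 − 16.463 = 84.261 → 84.3°C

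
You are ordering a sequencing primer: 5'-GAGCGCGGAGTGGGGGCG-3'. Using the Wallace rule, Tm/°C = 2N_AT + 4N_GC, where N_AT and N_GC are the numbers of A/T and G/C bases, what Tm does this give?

66°C

Counting bases: T=1, A=2, G=12, C=3
A+T = 3, G+C = 15
Tm = 4·15 + 2·3 = 60 + 6 = 66°C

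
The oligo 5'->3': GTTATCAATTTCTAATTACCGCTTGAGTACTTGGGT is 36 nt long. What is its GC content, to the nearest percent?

Counting bases: G=7, C=6, A=8, T=15
G+C = 7 + 6 = 13 out of 36 bases
%GC = 13/36 × 100 = 36.11% ≈ 36%

36%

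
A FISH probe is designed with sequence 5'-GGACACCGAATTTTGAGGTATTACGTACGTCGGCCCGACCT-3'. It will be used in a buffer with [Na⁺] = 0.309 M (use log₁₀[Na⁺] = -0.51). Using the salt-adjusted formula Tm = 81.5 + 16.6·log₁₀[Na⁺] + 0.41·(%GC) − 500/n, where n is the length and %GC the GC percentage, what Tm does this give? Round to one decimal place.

82.8°C

Length n = 41. T=10, C=11, G=11, A=9
G+C = 22, so %GC = 22/41 × 100 = 53.659%
Salt term: 16.6 × (-0.51) = -8.466
GC term: 0.41 × 53.659 = 22; length term: −500/41 = −12.195
Tm = 81.5 + (-8.466) + 22 − 12.195 = 82.839 → 82.8°C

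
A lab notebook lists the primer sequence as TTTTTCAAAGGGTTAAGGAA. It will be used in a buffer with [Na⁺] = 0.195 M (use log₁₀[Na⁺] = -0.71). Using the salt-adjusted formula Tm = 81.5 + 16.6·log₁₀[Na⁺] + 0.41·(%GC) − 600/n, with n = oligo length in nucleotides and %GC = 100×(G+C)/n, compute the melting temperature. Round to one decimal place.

52.0°C

Length n = 20. Scanning the sequence gives G=5, T=7, C=1, A=7.
G+C = 6, so %GC = 6/20 × 100 = 30%
Salt term: 16.6 × (-0.71) = -11.786
GC term: 0.41 × 30 = 12.3; length term: −600/20 = −30
Tm = 81.5 + (-11.786) + 12.3 − 30 = 52.014 → 52.0°C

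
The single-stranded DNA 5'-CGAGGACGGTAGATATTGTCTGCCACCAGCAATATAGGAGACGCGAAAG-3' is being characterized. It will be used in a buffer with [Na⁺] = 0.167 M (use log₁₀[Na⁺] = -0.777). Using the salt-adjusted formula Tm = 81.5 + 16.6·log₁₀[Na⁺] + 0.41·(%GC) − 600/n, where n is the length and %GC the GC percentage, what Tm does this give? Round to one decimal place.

77.3°C

Length n = 49. A=16, C=10, T=8, G=15
G+C = 25, so %GC = 25/49 × 100 = 51.02%
Salt term: 16.6 × (-0.777) = -12.898
GC term: 0.41 × 51.02 = 20.918; length term: −600/49 = −12.245
Tm = 81.5 + (-12.898) + 20.918 − 12.245 = 77.275 → 77.3°C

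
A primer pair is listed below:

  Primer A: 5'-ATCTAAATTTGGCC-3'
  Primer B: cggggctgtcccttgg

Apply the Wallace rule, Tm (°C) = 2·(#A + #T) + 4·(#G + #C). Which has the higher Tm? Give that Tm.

Primer B, 56°C

Primer A: A+T=9, G+C=5 → Tm = 2(9)+4(5) = 38°C
Primer B: A+T=4, G+C=12 → Tm = 2(4)+4(12) = 56°C
38°C vs 56°C → primer B is higher.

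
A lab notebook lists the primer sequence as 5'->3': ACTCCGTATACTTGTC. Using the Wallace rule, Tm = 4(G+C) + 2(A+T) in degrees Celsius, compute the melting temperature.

Counting bases: T=6, C=5, A=3, G=2
AT pairs contribute 9, GC pairs contribute 7.
Tm = 2×9 + 4×7 = 46°C

46°C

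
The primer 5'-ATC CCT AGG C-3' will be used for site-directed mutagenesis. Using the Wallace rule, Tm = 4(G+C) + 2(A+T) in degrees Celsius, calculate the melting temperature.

32°C

Counting bases: A=2, T=2, C=4, G=2
So N_AT = 4 and N_GC = 6.
Tm = 2(4) + 4(6) = 8 + 24 = 32°C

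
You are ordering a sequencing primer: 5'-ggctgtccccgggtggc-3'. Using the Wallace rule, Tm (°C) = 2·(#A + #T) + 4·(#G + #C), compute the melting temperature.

62°C

C=6, G=8, A=0, T=3
So N_AT = 3 and N_GC = 14.
Tm = 2×3 + 4×14 = 62°C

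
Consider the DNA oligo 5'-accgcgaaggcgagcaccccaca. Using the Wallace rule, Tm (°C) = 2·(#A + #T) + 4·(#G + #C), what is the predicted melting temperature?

G=6, C=10, T=0, A=7
So N_AT = 7 and N_GC = 16.
Tm = 4·16 + 2·7 = 64 + 14 = 78°C

78°C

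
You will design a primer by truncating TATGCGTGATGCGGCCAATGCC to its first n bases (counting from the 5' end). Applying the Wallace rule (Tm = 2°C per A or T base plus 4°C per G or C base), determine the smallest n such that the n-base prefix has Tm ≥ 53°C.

n = 17

First 16 bases: TATGCGTGATGCGGCC → Tm = 52°C (< 53°C)
First 17 bases: TATGCGTGATGCGGCCA → Tm = 54°C (≥ 53°C)
Each additional base adds 2°C (A/T) or 4°C (G/C), so Tm is non-decreasing in n; n = 17 is the first length to reach 53°C.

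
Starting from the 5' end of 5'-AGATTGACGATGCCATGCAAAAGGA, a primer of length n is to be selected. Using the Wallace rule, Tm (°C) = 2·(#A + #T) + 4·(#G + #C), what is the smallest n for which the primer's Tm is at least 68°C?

First 23 bases: AGATTGACGATGCCATGCAAAAG → Tm = 66°C (< 68°C)
First 24 bases: AGATTGACGATGCCATGCAAAAGG → Tm = 70°C (≥ 68°C)
Since every base adds ≥2°C, Tm only increases with n, so the threshold is first crossed at n = 24.

n = 24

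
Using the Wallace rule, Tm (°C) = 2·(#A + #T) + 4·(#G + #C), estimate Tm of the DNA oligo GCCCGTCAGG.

G=4, T=1, A=1, C=4
So N_AT = 2 and N_GC = 8.
Tm = 4·8 + 2·2 = 32 + 4 = 36°C

36°C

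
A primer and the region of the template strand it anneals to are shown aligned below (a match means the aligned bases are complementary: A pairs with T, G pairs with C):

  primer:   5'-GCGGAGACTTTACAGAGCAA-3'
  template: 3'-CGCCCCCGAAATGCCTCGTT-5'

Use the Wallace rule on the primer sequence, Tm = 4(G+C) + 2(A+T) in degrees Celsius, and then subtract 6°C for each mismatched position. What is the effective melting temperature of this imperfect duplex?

Primer base counts: A=7, T=3, G=6, C=4 → A+T=10, G+C=10
Perfect-match Tm = 2(10) + 4(10) = 20 + 40 = 60°C
Mismatches (positions where the bases are not complementary): 3 (at positions 5, 7, 14)
Effective Tm = 60 − 3×6 = 60 − 18 = 42°C

42°C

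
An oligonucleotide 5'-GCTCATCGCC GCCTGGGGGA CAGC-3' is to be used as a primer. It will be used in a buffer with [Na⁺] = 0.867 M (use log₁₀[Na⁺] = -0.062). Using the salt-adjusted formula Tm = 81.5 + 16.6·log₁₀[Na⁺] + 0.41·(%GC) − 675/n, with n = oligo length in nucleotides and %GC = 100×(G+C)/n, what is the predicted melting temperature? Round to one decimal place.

Length n = 24. Counting bases: T=3, A=3, G=9, C=9
G+C = 18, so %GC = 18/24 × 100 = 75%
Salt term: 16.6 × (-0.062) = -1.029
GC term: 0.41 × 75 = 30.75; length term: −675/24 = −28.125
Tm = 81.5 + (-1.029) + 30.75 − 28.125 = 83.096 → 83.1°C

83.1°C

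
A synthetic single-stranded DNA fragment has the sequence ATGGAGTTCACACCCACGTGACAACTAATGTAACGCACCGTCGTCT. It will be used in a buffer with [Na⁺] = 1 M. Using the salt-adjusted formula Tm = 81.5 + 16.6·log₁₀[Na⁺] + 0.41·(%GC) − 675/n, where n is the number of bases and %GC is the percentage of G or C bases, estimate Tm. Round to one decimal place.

87.3°C

Length n = 46. Scanning the sequence gives T=10, C=14, G=9, A=13.
G+C = 23, so %GC = 23/46 × 100 = 50%
Salt term: 16.6 × (0) = 0
GC term: 0.41 × 50 = 20.5; length term: −675/46 = −14.674
Tm = 81.5 + (0) + 20.5 − 14.674 = 87.326 → 87.3°C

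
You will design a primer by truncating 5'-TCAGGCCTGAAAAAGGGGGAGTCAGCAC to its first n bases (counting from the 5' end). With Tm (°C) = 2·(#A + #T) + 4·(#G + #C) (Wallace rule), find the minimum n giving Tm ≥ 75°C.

First 24 bases: TCAGGCCTGAAAAAGGGGGAGTCA → Tm = 74°C (< 75°C)
First 25 bases: TCAGGCCTGAAAAAGGGGGAGTCAG → Tm = 78°C (≥ 75°C)
Each additional base adds 2°C (A/T) or 4°C (G/C), so Tm is non-decreasing in n; n = 25 is the first length to reach 75°C.

n = 25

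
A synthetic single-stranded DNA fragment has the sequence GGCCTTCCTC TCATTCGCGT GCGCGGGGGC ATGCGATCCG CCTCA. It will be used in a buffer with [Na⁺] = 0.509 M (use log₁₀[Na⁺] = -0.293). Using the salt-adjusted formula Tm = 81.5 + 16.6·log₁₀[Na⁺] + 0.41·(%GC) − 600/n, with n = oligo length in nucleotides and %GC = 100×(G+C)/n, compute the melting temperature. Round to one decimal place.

Length n = 45. Counting bases: C=17, G=14, T=10, A=4
G+C = 31, so %GC = 31/45 × 100 = 68.889%
Salt term: 16.6 × (-0.293) = -4.864
GC term: 0.41 × 68.889 = 28.244; length term: −600/45 = −13.333
Tm = 81.5 + (-4.864) + 28.244 − 13.333 = 91.547 → 91.5°C

91.5°C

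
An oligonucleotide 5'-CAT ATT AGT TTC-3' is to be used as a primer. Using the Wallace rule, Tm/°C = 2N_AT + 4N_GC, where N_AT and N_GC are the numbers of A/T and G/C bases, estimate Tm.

Base counts: A=3, G=1, T=6, C=2
So N_AT = 9 and N_GC = 3.
Tm = 2×9 + 4×3 = 30°C

30°C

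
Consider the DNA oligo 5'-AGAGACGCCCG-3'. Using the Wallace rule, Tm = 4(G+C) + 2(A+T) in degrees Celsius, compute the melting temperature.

G=4, T=0, C=4, A=3
So N_AT = 3 and N_GC = 8.
Tm = 4·8 + 2·3 = 32 + 6 = 38°C

38°C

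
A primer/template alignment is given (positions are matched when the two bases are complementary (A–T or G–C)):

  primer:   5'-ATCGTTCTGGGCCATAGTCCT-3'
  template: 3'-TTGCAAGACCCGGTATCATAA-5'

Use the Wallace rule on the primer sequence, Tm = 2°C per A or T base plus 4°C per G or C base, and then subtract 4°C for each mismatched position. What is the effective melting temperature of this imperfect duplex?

52°C

Primer base counts: A=3, T=7, G=5, C=6 → A+T=10, G+C=11
Perfect-match Tm = 2(10) + 4(11) = 20 + 44 = 64°C
Mismatches (positions where the bases are not complementary): 3 (at positions 2, 19, 20)
Effective Tm = 64 − 3×4 = 64 − 12 = 52°C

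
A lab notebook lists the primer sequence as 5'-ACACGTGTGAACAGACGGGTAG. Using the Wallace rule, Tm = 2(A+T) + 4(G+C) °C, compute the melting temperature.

68°C

Scanning the sequence gives T=3, C=4, G=8, A=7.
AT pairs contribute 10, GC pairs contribute 12.
Tm = 2(10) + 4(12) = 20 + 48 = 68°C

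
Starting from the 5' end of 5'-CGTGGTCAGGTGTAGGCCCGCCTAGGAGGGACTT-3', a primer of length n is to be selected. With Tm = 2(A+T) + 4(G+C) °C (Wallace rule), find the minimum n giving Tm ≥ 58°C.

First 17 bases: CGTGGTCAGGTGTAGGC → Tm = 56°C (< 58°C)
First 18 bases: CGTGGTCAGGTGTAGGCC → Tm = 60°C (≥ 58°C)
Since every base adds ≥2°C, Tm only increases with n, so the threshold is first crossed at n = 18.

n = 18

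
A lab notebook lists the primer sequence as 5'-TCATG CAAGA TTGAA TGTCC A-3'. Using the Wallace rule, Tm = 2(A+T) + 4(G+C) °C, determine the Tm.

58°C

Scanning the sequence gives C=4, T=6, G=4, A=7.
A+T = 13, G+C = 8
Tm = 2(13) + 4(8) = 26 + 32 = 58°C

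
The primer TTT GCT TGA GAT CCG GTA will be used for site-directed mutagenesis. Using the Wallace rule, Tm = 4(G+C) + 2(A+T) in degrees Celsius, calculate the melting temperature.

52°C

Base counts: T=7, G=5, C=3, A=3
So N_AT = 10 and N_GC = 8.
Tm = 4·8 + 2·10 = 32 + 20 = 52°C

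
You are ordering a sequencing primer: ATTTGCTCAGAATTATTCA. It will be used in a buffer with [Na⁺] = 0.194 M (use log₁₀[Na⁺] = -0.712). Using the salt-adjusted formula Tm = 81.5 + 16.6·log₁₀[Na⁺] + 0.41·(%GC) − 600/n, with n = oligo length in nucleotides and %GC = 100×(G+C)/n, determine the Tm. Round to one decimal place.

48.9°C

Length n = 19. T=8, C=3, G=2, A=6
G+C = 5, so %GC = 5/19 × 100 = 26.316%
Salt term: 16.6 × (-0.712) = -11.819
GC term: 0.41 × 26.316 = 10.79; length term: −600/19 = −31.579
Tm = 81.5 + (-11.819) + 10.79 − 31.579 = 48.892 → 48.9°C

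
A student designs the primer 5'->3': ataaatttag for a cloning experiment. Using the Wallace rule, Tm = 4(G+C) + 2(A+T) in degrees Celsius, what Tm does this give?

Scanning the sequence gives T=4, G=1, A=5, C=0.
So N_AT = 9 and N_GC = 1.
Tm = 2(9) + 4(1) = 18 + 4 = 22°C

22°C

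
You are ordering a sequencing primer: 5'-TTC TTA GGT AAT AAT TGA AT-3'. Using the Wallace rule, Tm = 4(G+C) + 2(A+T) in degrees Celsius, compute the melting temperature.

48°C

Base counts: T=9, A=7, G=3, C=1
AT pairs contribute 16, GC pairs contribute 4.
Tm = 2(16) + 4(4) = 32 + 16 = 48°C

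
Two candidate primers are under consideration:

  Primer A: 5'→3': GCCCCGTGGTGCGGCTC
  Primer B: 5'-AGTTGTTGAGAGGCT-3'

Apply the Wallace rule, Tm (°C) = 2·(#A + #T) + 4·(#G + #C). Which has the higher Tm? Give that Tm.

Primer A, 62°C

Primer A: A+T=3, G+C=14 → Tm = 2(3)+4(14) = 62°C
Primer B: A+T=8, G+C=7 → Tm = 2(8)+4(7) = 44°C
62°C vs 44°C → primer A is higher.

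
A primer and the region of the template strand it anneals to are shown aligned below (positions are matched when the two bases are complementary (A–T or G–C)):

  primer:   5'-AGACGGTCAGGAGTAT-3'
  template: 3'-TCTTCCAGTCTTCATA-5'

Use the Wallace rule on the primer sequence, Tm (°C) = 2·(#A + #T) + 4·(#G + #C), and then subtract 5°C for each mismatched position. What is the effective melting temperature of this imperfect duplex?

38°C

Primer base counts: A=5, T=3, G=6, C=2 → A+T=8, G+C=8
Perfect-match Tm = 2(8) + 4(8) = 16 + 32 = 48°C
Mismatches (positions where the bases are not complementary): 2 (at positions 4, 11)
Effective Tm = 48 − 2×5 = 48 − 10 = 38°C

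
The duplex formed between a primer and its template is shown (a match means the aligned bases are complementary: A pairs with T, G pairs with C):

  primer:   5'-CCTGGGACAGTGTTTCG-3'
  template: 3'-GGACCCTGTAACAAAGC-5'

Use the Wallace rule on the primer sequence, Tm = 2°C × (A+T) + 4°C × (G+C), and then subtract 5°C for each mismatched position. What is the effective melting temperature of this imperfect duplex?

Primer base counts: A=2, T=5, G=6, C=4 → A+T=7, G+C=10
Perfect-match Tm = 2(7) + 4(10) = 14 + 40 = 54°C
Mismatches (positions where the bases are not complementary): 1 (at position 10)
Effective Tm = 54 − 1×5 = 54 − 5 = 49°C

49°C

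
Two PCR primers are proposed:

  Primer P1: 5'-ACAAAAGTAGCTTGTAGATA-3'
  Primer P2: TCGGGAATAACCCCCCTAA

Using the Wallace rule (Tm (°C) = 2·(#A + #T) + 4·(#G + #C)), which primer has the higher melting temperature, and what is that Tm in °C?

Primer P2, 58°C

Primer P1: A+T=14, G+C=6 → Tm = 2(14)+4(6) = 52°C
Primer P2: A+T=9, G+C=10 → Tm = 2(9)+4(10) = 58°C
52°C vs 58°C → primer P2 is higher.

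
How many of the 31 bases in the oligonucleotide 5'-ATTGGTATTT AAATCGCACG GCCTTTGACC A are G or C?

13

Base counts: T=10, C=7, G=6, A=8
G+C = 6 + 7 = 13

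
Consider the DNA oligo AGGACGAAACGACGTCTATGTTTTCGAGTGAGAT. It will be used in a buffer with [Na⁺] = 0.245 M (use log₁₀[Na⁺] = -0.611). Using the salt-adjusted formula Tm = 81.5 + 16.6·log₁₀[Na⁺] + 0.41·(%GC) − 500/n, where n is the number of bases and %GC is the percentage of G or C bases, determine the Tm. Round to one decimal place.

Length n = 34. Scanning the sequence gives A=10, C=5, G=10, T=9.
G+C = 15, so %GC = 15/34 × 100 = 44.118%
Salt term: 16.6 × (-0.611) = -10.143
GC term: 0.41 × 44.118 = 18.088; length term: −500/34 = −14.706
Tm = 81.5 + (-10.143) + 18.088 − 14.706 = 74.739 → 74.7°C

74.7°C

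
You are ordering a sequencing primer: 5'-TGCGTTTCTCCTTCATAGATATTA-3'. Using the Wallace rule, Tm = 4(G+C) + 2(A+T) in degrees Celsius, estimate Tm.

64°C

T=11, C=5, G=3, A=5
AT pairs contribute 16, GC pairs contribute 8.
Tm = 2(16) + 4(8) = 32 + 32 = 64°C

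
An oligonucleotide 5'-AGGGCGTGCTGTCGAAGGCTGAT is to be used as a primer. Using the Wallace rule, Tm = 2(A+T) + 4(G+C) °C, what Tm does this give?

Counting bases: G=10, A=4, T=5, C=4
A+T = 9, G+C = 14
Tm = 2×9 + 4×14 = 74°C

74°C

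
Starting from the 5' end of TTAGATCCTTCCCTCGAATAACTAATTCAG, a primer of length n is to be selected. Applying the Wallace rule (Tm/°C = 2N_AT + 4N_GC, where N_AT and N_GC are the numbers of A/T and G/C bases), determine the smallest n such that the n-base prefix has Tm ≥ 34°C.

First 11 bases: TTAGATCCTTC → Tm = 30°C (< 34°C)
First 12 bases: TTAGATCCTTCC → Tm = 34°C (≥ 34°C)
Since every base adds ≥2°C, Tm only increases with n, so the threshold is first crossed at n = 12.

n = 12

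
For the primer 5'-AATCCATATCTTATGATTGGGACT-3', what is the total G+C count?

Base counts: G=4, C=4, A=7, T=9
G+C = 4 + 4 = 8

8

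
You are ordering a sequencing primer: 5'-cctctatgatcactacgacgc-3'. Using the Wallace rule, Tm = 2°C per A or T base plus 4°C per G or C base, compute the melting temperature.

64°C

Base counts: T=5, G=3, C=8, A=5
So N_AT = 10 and N_GC = 11.
Tm = 2×10 + 4×11 = 64°C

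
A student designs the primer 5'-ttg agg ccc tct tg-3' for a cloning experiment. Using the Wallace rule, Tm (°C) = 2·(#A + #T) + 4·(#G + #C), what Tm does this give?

Counting bases: T=5, G=4, C=4, A=1
AT pairs contribute 6, GC pairs contribute 8.
Tm = 2×6 + 4×8 = 44°C

44°C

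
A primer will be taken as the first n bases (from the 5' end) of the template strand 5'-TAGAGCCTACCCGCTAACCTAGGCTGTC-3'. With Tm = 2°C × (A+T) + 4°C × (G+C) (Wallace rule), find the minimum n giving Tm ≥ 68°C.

First 21 bases: TAGAGCCTACCCGCTAACCTA → Tm = 64°C (< 68°C)
First 22 bases: TAGAGCCTACCCGCTAACCTAG → Tm = 68°C (≥ 68°C)
Each additional base adds 2°C (A/T) or 4°C (G/C), so Tm is non-decreasing in n; n = 22 is the first length to reach 68°C.

n = 22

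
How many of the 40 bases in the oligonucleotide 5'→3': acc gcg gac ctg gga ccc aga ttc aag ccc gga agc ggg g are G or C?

28

Base counts: G=15, C=13, A=9, T=3
Total G or C: 15 + 13 = 28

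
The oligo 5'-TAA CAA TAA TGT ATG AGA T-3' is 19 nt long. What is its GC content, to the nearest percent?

21%

G=3, C=1, T=6, A=9
G+C = 3 + 1 = 4 out of 19 bases
%GC = 4/19 × 100 = 21.05% ≈ 21%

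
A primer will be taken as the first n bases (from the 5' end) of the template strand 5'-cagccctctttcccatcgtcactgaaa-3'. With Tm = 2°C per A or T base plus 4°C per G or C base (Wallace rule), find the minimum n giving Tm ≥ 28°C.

First 7 bases: CAGCCCT → Tm = 24°C (< 28°C)
First 8 bases: CAGCCCTC → Tm = 28°C (≥ 28°C)
Since every base adds ≥2°C, Tm only increases with n, so the threshold is first crossed at n = 8.

n = 8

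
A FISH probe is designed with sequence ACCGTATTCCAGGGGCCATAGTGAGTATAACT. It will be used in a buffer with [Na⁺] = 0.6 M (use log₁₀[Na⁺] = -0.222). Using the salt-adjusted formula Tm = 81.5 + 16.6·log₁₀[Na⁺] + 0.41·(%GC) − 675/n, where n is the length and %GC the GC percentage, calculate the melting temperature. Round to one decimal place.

75.9°C

Length n = 32. A=9, T=8, C=7, G=8
G+C = 15, so %GC = 15/32 × 100 = 46.875%
Salt term: 16.6 × (-0.222) = -3.685
GC term: 0.41 × 46.875 = 19.219; length term: −675/32 = −21.094
Tm = 81.5 + (-3.685) + 19.219 − 21.094 = 75.94 → 75.9°C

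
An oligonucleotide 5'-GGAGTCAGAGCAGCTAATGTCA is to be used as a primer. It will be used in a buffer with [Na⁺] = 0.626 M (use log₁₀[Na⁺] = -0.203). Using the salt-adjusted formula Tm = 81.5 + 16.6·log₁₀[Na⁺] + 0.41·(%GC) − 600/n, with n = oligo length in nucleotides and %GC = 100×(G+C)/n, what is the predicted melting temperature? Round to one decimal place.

Length n = 22. G=7, T=4, A=7, C=4
G+C = 11, so %GC = 11/22 × 100 = 50%
Salt term: 16.6 × (-0.203) = -3.37
GC term: 0.41 × 50 = 20.5; length term: −600/22 = −27.273
Tm = 81.5 + (-3.37) + 20.5 − 27.273 = 71.357 → 71.4°C

71.4°C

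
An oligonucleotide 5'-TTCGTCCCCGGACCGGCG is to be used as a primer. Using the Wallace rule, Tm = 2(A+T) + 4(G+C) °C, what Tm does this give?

64°C

A=1, T=3, C=8, G=6
AT pairs contribute 4, GC pairs contribute 14.
Tm = 4·14 + 2·4 = 56 + 8 = 64°C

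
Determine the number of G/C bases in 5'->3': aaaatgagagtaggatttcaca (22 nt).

7

Counting bases: T=5, A=10, C=2, G=5
G+C = 5 + 2 = 7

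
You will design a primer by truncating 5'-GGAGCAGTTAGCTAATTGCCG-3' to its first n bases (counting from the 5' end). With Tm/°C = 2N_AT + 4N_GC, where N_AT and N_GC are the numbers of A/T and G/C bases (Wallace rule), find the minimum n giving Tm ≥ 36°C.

n = 12

First 11 bases: GGAGCAGTTAG → Tm = 34°C (< 36°C)
First 12 bases: GGAGCAGTTAGC → Tm = 38°C (≥ 36°C)
Since every base adds ≥2°C, Tm only increases with n, so the threshold is first crossed at n = 12.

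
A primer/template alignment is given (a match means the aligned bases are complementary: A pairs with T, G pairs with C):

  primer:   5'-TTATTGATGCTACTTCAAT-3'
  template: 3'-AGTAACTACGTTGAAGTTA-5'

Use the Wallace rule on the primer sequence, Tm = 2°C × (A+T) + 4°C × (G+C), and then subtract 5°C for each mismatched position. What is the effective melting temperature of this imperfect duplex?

Primer base counts: A=5, T=9, G=2, C=3 → A+T=14, G+C=5
Perfect-match Tm = 2(14) + 4(5) = 28 + 20 = 48°C
Mismatches (positions where the bases are not complementary): 2 (at positions 2, 11)
Effective Tm = 48 − 2×5 = 48 − 10 = 38°C

38°C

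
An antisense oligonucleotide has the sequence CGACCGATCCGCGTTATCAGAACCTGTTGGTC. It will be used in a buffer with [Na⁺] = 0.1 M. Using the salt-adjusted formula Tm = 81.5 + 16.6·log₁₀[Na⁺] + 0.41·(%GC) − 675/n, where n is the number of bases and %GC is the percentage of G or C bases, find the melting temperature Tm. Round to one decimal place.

66.9°C

Length n = 32. T=8, A=6, C=10, G=8
G+C = 18, so %GC = 18/32 × 100 = 56.25%
Salt term: 16.6 × (-1) = -16.6
GC term: 0.41 × 56.25 = 23.062; length term: −675/32 = −21.094
Tm = 81.5 + (-16.6) + 23.062 − 21.094 = 66.868 → 66.9°C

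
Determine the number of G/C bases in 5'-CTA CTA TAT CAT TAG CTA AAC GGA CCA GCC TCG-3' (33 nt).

15

T=8, C=10, G=5, A=10
G+C = 5 + 10 = 15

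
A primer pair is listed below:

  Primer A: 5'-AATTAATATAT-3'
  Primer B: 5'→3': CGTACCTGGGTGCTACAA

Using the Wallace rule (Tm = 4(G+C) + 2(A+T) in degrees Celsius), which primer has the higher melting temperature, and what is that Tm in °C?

Primer B, 56°C

Primer A: A+T=11, G+C=0 → Tm = 2(11)+4(0) = 22°C
Primer B: A+T=8, G+C=10 → Tm = 2(8)+4(10) = 56°C
22°C vs 56°C → primer B is higher.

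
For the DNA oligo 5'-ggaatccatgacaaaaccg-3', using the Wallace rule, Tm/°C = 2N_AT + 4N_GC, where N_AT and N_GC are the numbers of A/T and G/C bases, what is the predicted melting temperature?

G=4, A=8, T=2, C=5
So N_AT = 10 and N_GC = 9.
Tm = 2(10) + 4(9) = 20 + 36 = 56°C

56°C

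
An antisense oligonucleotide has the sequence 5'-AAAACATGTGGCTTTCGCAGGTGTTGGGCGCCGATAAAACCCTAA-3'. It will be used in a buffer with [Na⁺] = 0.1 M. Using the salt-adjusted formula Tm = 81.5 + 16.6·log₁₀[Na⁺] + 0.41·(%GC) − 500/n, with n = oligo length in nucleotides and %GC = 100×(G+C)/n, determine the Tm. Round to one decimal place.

73.8°C

Length n = 45. Base counts: G=12, C=10, T=10, A=13
G+C = 22, so %GC = 22/45 × 100 = 48.889%
Salt term: 16.6 × (-1) = -16.6
GC term: 0.41 × 48.889 = 20.044; length term: −500/45 = −11.111
Tm = 81.5 + (-16.6) + 20.044 − 11.111 = 73.833 → 73.8°C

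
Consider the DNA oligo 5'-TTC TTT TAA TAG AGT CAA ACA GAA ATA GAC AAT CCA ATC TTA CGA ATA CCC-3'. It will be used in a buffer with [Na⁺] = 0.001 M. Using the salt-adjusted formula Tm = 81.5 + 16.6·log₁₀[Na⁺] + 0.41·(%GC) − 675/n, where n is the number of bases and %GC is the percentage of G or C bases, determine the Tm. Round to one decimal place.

Length n = 51. Scanning the sequence gives A=21, C=11, G=5, T=14.
G+C = 16, so %GC = 16/51 × 100 = 31.373%
Salt term: 16.6 × (-3) = -49.8
GC term: 0.41 × 31.373 = 12.863; length term: −675/51 = −13.235
Tm = 81.5 + (-49.8) + 12.863 − 13.235 = 31.328 → 31.3°C

31.3°C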